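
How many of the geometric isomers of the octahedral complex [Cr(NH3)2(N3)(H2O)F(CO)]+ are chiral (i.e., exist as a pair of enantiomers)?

The six octahedral sites form three mutually perpendicular trans pairs.
Placing the ligands in turn and identifying arrangements related by rotation or reflection leaves 9 distinct geometric isomers.
Of these, 6 lack any improper symmetry element and so occur as enantiomeric pairs, giving 9 + 6 = 15 stereoisomers in total.

6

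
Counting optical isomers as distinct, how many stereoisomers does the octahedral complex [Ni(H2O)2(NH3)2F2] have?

6

An octahedron has six vertices in three trans pairs; every non-trans pair is cis.
There are 5 geometric isomers: H2O trans, NH3 trans, F trans; H2O cis, NH3 cis, F trans; H2O cis, NH3 trans, F cis; H2O cis, NH3 cis, F cis (chiral); H2O trans, NH3 cis, F cis.
One of these lacks any improper symmetry element and so occurs as an enantiomeric pair, giving 5 + 1 = 6 stereoisomers in total.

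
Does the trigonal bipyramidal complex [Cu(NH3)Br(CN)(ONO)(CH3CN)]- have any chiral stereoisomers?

In a trigonal bipyramid the two axial positions differ from the three equatorial ones.
Exhaustive case analysis gives 10 geometric isomers.
Of these, 10 lack any improper symmetry element and so occur as enantiomeric pairs, giving 10 + 10 = 20 stereoisomers in total.

yes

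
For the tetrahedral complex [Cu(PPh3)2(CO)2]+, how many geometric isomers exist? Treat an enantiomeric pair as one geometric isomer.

1

All four vertices of a tetrahedron are equivalent and mutually adjacent, so cis/trans isomerism cannot arise.
Only one geometric arrangement is possible.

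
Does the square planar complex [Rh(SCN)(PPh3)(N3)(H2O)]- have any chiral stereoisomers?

no

Working through the distinct placements yields 3 geometric isomers: (H2O/PPh3 trans, N3/SCN trans); (H2O/SCN trans, N3/PPh3 trans); (H2O/N3 trans, PPh3/SCN trans).
Each arrangement has an internal mirror plane or centre of symmetry, so none is chiral.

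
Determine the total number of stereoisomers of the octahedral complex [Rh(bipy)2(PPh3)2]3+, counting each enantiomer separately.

3

In an octahedral complex each vertex has one trans partner and four cis neighbours.
Each bipy is bidentate and must span two cis positions.
Working through the distinct placements yields 2 geometric isomers: PPh3 trans; PPh3 cis (chiral).
One of these lacks any improper symmetry element and so occurs as an enantiomeric pair, giving 2 + 1 = 3 stereoisomers in total.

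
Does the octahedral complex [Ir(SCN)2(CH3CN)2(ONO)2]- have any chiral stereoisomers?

Systematic placement gives 5 geometric isomers: SCN trans, CH3CN trans, ONO trans; SCN cis, CH3CN trans, ONO cis; SCN trans, CH3CN cis, ONO cis; SCN cis, CH3CN cis, ONO cis (chiral); SCN cis, CH3CN cis, ONO trans.
One of these lacks any improper symmetry element and so occurs as an enantiomeric pair, giving 5 + 1 = 6 stereoisomers in total.

yes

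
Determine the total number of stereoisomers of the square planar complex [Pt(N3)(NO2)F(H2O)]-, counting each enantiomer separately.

3

In a square planar complex each vertex has one trans partner and two cis neighbours.
Working through the distinct placements yields 3 geometric isomers: (F/N3 trans, H2O/NO2 trans); (F/NO2 trans, H2O/N3 trans); (F/H2O trans, N3/NO2 trans).
Each arrangement has an internal mirror plane or centre of symmetry, so none is chiral.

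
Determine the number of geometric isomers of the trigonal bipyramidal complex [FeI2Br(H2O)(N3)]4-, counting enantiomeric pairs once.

In a trigonal bipyramid the two axial positions differ from the three equatorial ones.
Placing the ligands in turn and identifying arrangements related by rotation or reflection leaves 7 distinct geometric isomers.

7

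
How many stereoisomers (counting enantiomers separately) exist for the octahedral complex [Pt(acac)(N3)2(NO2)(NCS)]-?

In an octahedral complex each vertex has one trans partner and four cis neighbours.
Each acac is bidentate and must span two cis positions.
Working through the distinct placements yields 4 geometric isomers: N3 trans; N3 cis (3 arrangements, 2 chiral).
Of these, 2 lack any improper symmetry element and so occur as enantiomeric pairs, giving 4 + 2 = 6 stereoisomers in total.

6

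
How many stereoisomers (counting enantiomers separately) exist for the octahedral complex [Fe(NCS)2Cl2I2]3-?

6

The six octahedral sites form three mutually perpendicular trans pairs.
Systematic placement gives 5 geometric isomers: NCS trans, Cl trans, I trans; NCS cis, Cl trans, I cis; NCS trans, Cl cis, I cis; NCS cis, Cl cis, I cis (chiral); NCS cis, Cl cis, I trans.
One of these lacks any improper symmetry element and so occurs as an enantiomeric pair, giving 5 + 1 = 6 stereoisomers in total.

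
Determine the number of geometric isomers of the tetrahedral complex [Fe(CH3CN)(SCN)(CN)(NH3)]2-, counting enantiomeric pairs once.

1

All four vertices of a tetrahedron are equivalent and mutually adjacent, so cis/trans isomerism cannot arise.
Only one geometric arrangement is possible; it has no improper symmetry element, so it exists as a pair of enantiomers (2 stereoisomers).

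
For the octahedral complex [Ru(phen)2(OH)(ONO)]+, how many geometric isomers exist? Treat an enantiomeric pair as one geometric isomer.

In an octahedral complex each vertex has one trans partner and four cis neighbours.
Each phen is bidentate and must span two cis positions.
Working through the distinct placements yields 2 geometric isomers: OH and ONO mutually trans; OH and ONO mutually cis (chiral).

2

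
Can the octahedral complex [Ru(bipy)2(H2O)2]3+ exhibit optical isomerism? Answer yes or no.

yes

In an octahedral complex each vertex has one trans partner and four cis neighbours.
Each bipy is bidentate and must span two cis positions.
Systematic placement gives 2 geometric isomers: H2O trans; H2O cis (chiral).
One of these lacks any improper symmetry element and so occurs as an enantiomeric pair, giving 2 + 1 = 3 stereoisomers in total.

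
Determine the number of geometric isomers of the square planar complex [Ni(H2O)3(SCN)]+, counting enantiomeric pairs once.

1

In a square planar complex each vertex has one trans partner and two cis neighbours.
Only one geometric arrangement is possible.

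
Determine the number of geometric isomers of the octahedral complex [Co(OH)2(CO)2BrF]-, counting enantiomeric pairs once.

Working through the distinct placements yields 6 geometric isomers: OH trans, CO cis; OH cis, CO cis (3 arrangements, 2 chiral); OH trans, CO trans; OH cis, CO trans.

6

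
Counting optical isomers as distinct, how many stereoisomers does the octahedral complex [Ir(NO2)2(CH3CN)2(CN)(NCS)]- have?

8

An octahedron has six vertices in three trans pairs; every non-trans pair is cis.
The distinct arrangements are (6 in all): NO2 trans, CH3CN trans; NO2 cis, CH3CN trans; NO2 trans, CH3CN cis; NO2 cis, CH3CN cis (3 arrangements, 2 chiral).
Of these, 2 lack any improper symmetry element and so occur as enantiomeric pairs, giving 6 + 2 = 8 stereoisomers in total.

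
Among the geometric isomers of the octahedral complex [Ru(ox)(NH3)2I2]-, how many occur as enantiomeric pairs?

1

The six octahedral sites form three mutually perpendicular trans pairs.
Each ox is bidentate and must span two cis positions.
There are 3 geometric isomers: NH3 cis, I trans; NH3 cis, I cis (chiral); NH3 trans, I cis.
One of these lacks any improper symmetry element and so occurs as an enantiomeric pair, giving 3 + 1 = 4 stereoisomers in total.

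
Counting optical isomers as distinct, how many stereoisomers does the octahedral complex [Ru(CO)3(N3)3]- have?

The six octahedral sites form three mutually perpendicular trans pairs.
The distinct arrangements are (2 in all): CO mer; CO fac.
Each arrangement has an internal mirror plane or centre of symmetry, so none is chiral.

2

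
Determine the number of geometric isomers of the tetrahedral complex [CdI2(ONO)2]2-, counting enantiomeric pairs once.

All four vertices of a tetrahedron are equivalent and mutually adjacent, so cis/trans isomerism cannot arise.
Only one geometric arrangement is possible.

1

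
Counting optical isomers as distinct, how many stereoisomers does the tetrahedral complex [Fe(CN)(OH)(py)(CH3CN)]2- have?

2

All four vertices of a tetrahedron are equivalent and mutually adjacent, so cis/trans isomerism cannot arise.
Only one geometric arrangement is possible; it has no improper symmetry element, so it exists as a pair of enantiomers (2 stereoisomers).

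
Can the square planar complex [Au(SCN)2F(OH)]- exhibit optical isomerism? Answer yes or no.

no

A square has two trans pairs of vertices; adjacent vertices are cis.
Systematic placement gives 2 geometric isomers: SCN cis; SCN trans.
Each arrangement has an internal mirror plane or centre of symmetry, so none is chiral.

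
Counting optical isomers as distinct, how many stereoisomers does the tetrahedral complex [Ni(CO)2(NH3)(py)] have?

1

Only one geometric arrangement is possible.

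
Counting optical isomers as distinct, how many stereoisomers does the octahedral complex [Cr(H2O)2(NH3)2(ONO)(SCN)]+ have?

8

The six octahedral sites form three mutually perpendicular trans pairs.
Systematic placement gives 6 geometric isomers: H2O trans, NH3 trans; H2O trans, NH3 cis; H2O cis, NH3 cis (3 arrangements, 2 chiral); H2O cis, NH3 trans.
Of these, 2 lack any improper symmetry element and so occur as enantiomeric pairs, giving 6 + 2 = 8 stereoisomers in total.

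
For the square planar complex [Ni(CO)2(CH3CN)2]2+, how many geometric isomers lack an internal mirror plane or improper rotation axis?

0

Systematic placement gives 2 geometric isomers: CO cis; CO trans.
Each arrangement has an internal mirror plane or centre of symmetry, so none is chiral.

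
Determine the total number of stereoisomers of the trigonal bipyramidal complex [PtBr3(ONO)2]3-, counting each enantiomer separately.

A trigonal bipyramid has two axial and three equatorial sites, which are chemically inequivalent.
The distinct arrangements are (3 in all): ONO both equatorial; ONO one axial, one equatorial; ONO both axial.
Each arrangement has an internal mirror plane or centre of symmetry, so none is chiral.

3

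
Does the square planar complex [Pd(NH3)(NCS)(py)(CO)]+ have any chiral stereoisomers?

The distinct arrangements are (3 in all): (CO/NH3 trans, NCS/py trans); (CO/py trans, NCS/NH3 trans); (CO/NCS trans, NH3/py trans).
Each arrangement has an internal mirror plane or centre of symmetry, so none is chiral.

no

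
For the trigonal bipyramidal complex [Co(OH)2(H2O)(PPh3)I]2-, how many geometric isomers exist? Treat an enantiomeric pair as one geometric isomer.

In a trigonal bipyramid the two axial positions differ from the three equatorial ones.
Placing the ligands in turn and identifying arrangements related by rotation or reflection leaves 7 distinct geometric isomers.

7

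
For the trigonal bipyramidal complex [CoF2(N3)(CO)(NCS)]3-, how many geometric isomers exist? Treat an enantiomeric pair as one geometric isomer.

7

In a trigonal bipyramid the two axial positions differ from the three equatorial ones.
Placing the ligands in turn and identifying arrangements related by rotation or reflection leaves 7 distinct geometric isomers.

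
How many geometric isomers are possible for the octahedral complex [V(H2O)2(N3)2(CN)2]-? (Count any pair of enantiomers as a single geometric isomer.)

5

An octahedron has six vertices in three trans pairs; every non-trans pair is cis.
Systematic placement gives 5 geometric isomers: H2O trans, N3 trans, CN trans; H2O cis, N3 cis, CN trans; H2O cis, N3 trans, CN cis; H2O cis, N3 cis, CN cis (chiral); H2O trans, N3 cis, CN cis.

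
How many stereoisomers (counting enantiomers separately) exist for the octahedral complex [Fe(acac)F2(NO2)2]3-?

4

An octahedron has six vertices in three trans pairs; every non-trans pair is cis.
Each acac is bidentate and must span two cis positions.
Systematic placement gives 3 geometric isomers: F trans, NO2 cis; F cis, NO2 cis (chiral); F cis, NO2 trans.
One of these lacks any improper symmetry element and so occurs as an enantiomeric pair, giving 3 + 1 = 4 stereoisomers in total.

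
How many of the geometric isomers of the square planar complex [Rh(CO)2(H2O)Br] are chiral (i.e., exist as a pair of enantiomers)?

0

A square has two trans pairs of vertices; adjacent vertices are cis.
There are 2 geometric isomers: CO cis; CO trans.
Each arrangement has an internal mirror plane or centre of symmetry, so none is chiral.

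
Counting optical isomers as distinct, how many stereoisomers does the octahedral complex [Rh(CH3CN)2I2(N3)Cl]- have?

The six octahedral sites form three mutually perpendicular trans pairs.
Working through the distinct placements yields 6 geometric isomers: CH3CN trans, I cis; CH3CN trans, I trans; CH3CN cis, I cis (3 arrangements, 2 chiral); CH3CN cis, I trans.
Of these, 2 lack any improper symmetry element and so occur as enantiomeric pairs, giving 6 + 2 = 8 stereoisomers in total.

8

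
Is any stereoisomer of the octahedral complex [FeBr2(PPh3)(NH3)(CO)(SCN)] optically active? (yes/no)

yes

Exhaustive case analysis gives 9 geometric isomers.
Of these, 6 lack any improper symmetry element and so occur as enantiomeric pairs, giving 9 + 6 = 15 stereoisomers in total.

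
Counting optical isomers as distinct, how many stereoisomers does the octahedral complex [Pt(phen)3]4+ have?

An octahedron has six vertices in three trans pairs; every non-trans pair is cis.
Each phen is bidentate and must span two cis positions.
Only one geometric arrangement is possible; it has no improper symmetry element, so it exists as a pair of enantiomers (2 stereoisomers).

2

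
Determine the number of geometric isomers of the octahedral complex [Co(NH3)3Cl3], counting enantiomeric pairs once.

In an octahedral complex each vertex has one trans partner and four cis neighbours.
There are 2 geometric isomers: NH3 mer; NH3 fac.

2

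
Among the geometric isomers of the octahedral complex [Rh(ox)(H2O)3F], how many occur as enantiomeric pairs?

0

In an octahedral complex each vertex has one trans partner and four cis neighbours.
Each ox is bidentate and must span two cis positions.
There are 2 geometric isomers: H2O fac; H2O mer.
Each arrangement has an internal mirror plane or centre of symmetry, so none is chiral.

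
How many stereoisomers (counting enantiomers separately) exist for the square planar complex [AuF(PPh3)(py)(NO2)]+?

3

A square has two trans pairs of vertices; adjacent vertices are cis.
Systematic placement gives 3 geometric isomers: (F/PPh3 trans, NO2/py trans); (F/py trans, NO2/PPh3 trans); (F/NO2 trans, PPh3/py trans).
Each arrangement has an internal mirror plane or centre of symmetry, so none is chiral.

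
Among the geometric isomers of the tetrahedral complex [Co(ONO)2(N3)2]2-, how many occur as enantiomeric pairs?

All four vertices of a tetrahedron are equivalent and mutually adjacent, so cis/trans isomerism cannot arise.
Only one geometric arrangement is possible.

0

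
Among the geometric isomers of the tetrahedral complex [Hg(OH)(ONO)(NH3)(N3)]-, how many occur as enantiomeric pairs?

In a tetrahedral complex all four positions are equivalent and every pair of ligands is adjacent — there is no cis/trans distinction.
Only one geometric arrangement is possible; it has no improper symmetry element, so it exists as a pair of enantiomers (2 stereoisomers).

1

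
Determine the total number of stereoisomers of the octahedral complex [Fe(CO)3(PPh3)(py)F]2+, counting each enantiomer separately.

5

An octahedron has six vertices in three trans pairs; every non-trans pair is cis.
Working through the distinct placements yields 4 geometric isomers: CO mer (3 arrangements); CO fac (chiral).
One of these lacks any improper symmetry element and so occurs as an enantiomeric pair, giving 4 + 1 = 5 stereoisomers in total.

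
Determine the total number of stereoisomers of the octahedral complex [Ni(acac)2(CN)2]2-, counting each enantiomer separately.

The six octahedral sites form three mutually perpendicular trans pairs.
Each acac is bidentate and must span two cis positions.
There are 2 geometric isomers: CN trans; CN cis (chiral).
One of these lacks any improper symmetry element and so occurs as an enantiomeric pair, giving 2 + 1 = 3 stereoisomers in total.

3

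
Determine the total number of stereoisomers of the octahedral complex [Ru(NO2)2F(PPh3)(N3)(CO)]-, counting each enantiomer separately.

An octahedron has six vertices in three trans pairs; every non-trans pair is cis.
Systematic enumeration (placing each ligand type in turn and discarding arrangements equivalent by rotation or reflection) gives 9 geometric isomers.
Of these, 6 lack any improper symmetry element and so occur as enantiomeric pairs, giving 9 + 6 = 15 stereoisomers in total.

15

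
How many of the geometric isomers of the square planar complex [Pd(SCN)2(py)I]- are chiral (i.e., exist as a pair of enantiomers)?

0

A square has two trans pairs of vertices; adjacent vertices are cis.
The distinct arrangements are (2 in all): SCN cis; SCN trans.
Each arrangement has an internal mirror plane or centre of symmetry, so none is chiral.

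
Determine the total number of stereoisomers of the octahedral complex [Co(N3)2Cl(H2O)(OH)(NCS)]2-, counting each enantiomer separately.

An octahedron has six vertices in three trans pairs; every non-trans pair is cis.
Systematic enumeration (placing each ligand type in turn and discarding arrangements equivalent by rotation or reflection) gives 9 geometric isomers.
Of these, 6 lack any improper symmetry element and so occur as enantiomeric pairs, giving 9 + 6 = 15 stereoisomers in total.

15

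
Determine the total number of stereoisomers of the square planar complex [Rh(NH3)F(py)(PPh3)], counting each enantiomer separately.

3

A square has two trans pairs of vertices; adjacent vertices are cis.
There are 3 geometric isomers: (F/PPh3 trans, NH3/py trans); (F/py trans, NH3/PPh3 trans); (F/NH3 trans, PPh3/py trans).
Each arrangement has an internal mirror plane or centre of symmetry, so none is chiral.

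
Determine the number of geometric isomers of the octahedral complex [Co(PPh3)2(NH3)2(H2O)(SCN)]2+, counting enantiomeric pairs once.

6

In an octahedral complex each vertex has one trans partner and four cis neighbours.
The distinct arrangements are (6 in all): PPh3 cis, NH3 cis (3 arrangements, 2 chiral); PPh3 trans, NH3 cis; PPh3 cis, NH3 trans; PPh3 trans, NH3 trans.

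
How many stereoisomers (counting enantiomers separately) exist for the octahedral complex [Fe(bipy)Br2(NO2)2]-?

4

The six octahedral sites form three mutually perpendicular trans pairs.
Each bipy is bidentate and must span two cis positions.
The distinct arrangements are (3 in all): Br trans, NO2 cis; Br cis, NO2 cis (chiral); Br cis, NO2 trans.
One of these lacks any improper symmetry element and so occurs as an enantiomeric pair, giving 3 + 1 = 4 stereoisomers in total.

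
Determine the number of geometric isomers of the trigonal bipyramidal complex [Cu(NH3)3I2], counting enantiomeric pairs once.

3

A trigonal bipyramid has two axial and three equatorial sites, which are chemically inequivalent.
There are 3 geometric isomers: I both axial; I one axial, one equatorial; I both equatorial.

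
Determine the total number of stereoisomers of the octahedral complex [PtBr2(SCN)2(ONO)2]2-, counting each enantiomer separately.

The six octahedral sites form three mutually perpendicular trans pairs.
Systematic placement gives 5 geometric isomers: Br trans, SCN trans, ONO trans; Br trans, SCN cis, ONO cis; Br cis, SCN trans, ONO cis; Br cis, SCN cis, ONO cis (chiral); Br cis, SCN cis, ONO trans.
One of these lacks any improper symmetry element and so occurs as an enantiomeric pair, giving 5 + 1 = 6 stereoisomers in total.

6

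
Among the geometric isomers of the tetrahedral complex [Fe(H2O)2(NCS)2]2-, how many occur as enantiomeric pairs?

In a tetrahedral complex all four positions are equivalent and every pair of ligands is adjacent — there is no cis/trans distinction.
Only one geometric arrangement is possible.

0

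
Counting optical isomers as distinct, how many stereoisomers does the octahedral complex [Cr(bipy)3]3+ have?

2

In an octahedral complex each vertex has one trans partner and four cis neighbours.
Each bipy is bidentate and must span two cis positions.
Only one geometric arrangement is possible; it has no improper symmetry element, so it exists as a pair of enantiomers (2 stereoisomers).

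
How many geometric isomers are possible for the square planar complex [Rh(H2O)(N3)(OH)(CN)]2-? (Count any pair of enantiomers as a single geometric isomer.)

In a square planar complex each vertex has one trans partner and two cis neighbours.
The distinct arrangements are (3 in all): (CN/N3 trans, H2O/OH trans); (CN/OH trans, H2O/N3 trans); (CN/H2O trans, N3/OH trans).

3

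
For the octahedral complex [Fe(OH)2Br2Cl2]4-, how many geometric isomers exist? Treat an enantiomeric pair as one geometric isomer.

5

The six octahedral sites form three mutually perpendicular trans pairs.
Working through the distinct placements yields 5 geometric isomers: OH trans, Br trans, Cl trans; OH cis, Br trans, Cl cis; OH trans, Br cis, Cl cis; OH cis, Br cis, Cl cis (chiral); OH cis, Br cis, Cl trans.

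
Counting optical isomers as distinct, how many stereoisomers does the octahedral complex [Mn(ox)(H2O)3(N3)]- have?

2

Each ox is bidentate and must span two cis positions.
The distinct arrangements are (2 in all): H2O mer; H2O fac.
Each arrangement has an internal mirror plane or centre of symmetry, so none is chiral.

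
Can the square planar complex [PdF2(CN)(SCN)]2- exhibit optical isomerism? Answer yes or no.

Systematic placement gives 2 geometric isomers: F cis; F trans.
Each arrangement has an internal mirror plane or centre of symmetry, so none is chiral.

no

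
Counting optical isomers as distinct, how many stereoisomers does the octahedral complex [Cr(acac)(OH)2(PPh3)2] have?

4

The six octahedral sites form three mutually perpendicular trans pairs.
Each acac is bidentate and must span two cis positions.
The distinct arrangements are (3 in all): OH trans, PPh3 cis; OH cis, PPh3 cis (chiral); OH cis, PPh3 trans.
One of these lacks any improper symmetry element and so occurs as an enantiomeric pair, giving 3 + 1 = 4 stereoisomers in total.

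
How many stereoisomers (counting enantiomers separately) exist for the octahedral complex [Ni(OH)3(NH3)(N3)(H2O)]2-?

The distinct arrangements are (4 in all): OH mer (3 arrangements); OH fac (chiral).
One of these lacks any improper symmetry element and so occurs as an enantiomeric pair, giving 4 + 1 = 5 stereoisomers in total.

5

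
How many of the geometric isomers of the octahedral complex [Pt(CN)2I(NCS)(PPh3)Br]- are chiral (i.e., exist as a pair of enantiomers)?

6

The six octahedral sites form three mutually perpendicular trans pairs.
Systematic enumeration (placing each ligand type in turn and discarding arrangements equivalent by rotation or reflection) gives 9 geometric isomers.
Of these, 6 lack any improper symmetry element and so occur as enantiomeric pairs, giving 9 + 6 = 15 stereoisomers in total.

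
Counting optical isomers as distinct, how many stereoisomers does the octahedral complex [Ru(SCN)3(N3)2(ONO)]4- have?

3

An octahedron has six vertices in three trans pairs; every non-trans pair is cis.
The distinct arrangements are (3 in all): SCN mer, N3 trans; SCN mer, N3 cis; SCN fac, N3 cis.
Each arrangement has an internal mirror plane or centre of symmetry, so none is chiral.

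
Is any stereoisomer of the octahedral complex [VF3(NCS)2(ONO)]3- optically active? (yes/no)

no

The six octahedral sites form three mutually perpendicular trans pairs.
The distinct arrangements are (3 in all): F mer, NCS cis; F mer, NCS trans; F fac, NCS cis.
Each arrangement has an internal mirror plane or centre of symmetry, so none is chiral.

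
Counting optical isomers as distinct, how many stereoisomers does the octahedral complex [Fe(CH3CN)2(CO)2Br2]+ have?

The six octahedral sites form three mutually perpendicular trans pairs.
Working through the distinct placements yields 5 geometric isomers: CH3CN trans, CO trans, Br trans; CH3CN cis, CO cis, Br trans; CH3CN cis, CO trans, Br cis; CH3CN cis, CO cis, Br cis (chiral); CH3CN trans, CO cis, Br cis.
One of these lacks any improper symmetry element and so occurs as an enantiomeric pair, giving 5 + 1 = 6 stereoisomers in total.

6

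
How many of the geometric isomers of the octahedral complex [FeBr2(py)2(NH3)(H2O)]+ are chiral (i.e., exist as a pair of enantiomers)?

2

The six octahedral sites form three mutually perpendicular trans pairs.
There are 6 geometric isomers: Br trans, py trans; Br trans, py cis; Br cis, py trans; Br cis, py cis (3 arrangements, 2 chiral).
Of these, 2 lack any improper symmetry element and so occur as enantiomeric pairs, giving 6 + 2 = 8 stereoisomers in total.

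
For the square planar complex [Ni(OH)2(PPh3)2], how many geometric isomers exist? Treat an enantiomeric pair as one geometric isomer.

In a square planar complex each vertex has one trans partner and two cis neighbours.
Working through the distinct placements yields 2 geometric isomers: OH cis; OH trans.

2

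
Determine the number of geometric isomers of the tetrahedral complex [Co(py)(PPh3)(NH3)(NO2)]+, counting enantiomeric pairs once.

1

All four vertices of a tetrahedron are equivalent and mutually adjacent, so cis/trans isomerism cannot arise.
Only one geometric arrangement is possible; it has no improper symmetry element, so it exists as a pair of enantiomers (2 stereoisomers).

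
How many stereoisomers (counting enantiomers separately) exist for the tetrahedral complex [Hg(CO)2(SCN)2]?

1

In a tetrahedral complex all four positions are equivalent and every pair of ligands is adjacent — there is no cis/trans distinction.
Only one geometric arrangement is possible.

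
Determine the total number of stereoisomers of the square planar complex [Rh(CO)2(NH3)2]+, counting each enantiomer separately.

The distinct arrangements are (2 in all): CO cis; CO trans.
Each arrangement has an internal mirror plane or centre of symmetry, so none is chiral.

2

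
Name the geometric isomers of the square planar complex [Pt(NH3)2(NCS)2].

The distinct arrangements are (2 in all): NH3 cis; NH3 trans.

cis and trans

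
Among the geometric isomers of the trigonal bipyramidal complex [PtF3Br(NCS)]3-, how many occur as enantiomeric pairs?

A trigonal bipyramid has two axial and three equatorial sites, which are chemically inequivalent.
Working through the distinct placements yields 4 geometric isomers: Br axial, NCS equatorial; Br axial, NCS axial; Br equatorial, NCS equatorial; Br equatorial, NCS axial.
Each arrangement has an internal mirror plane or centre of symmetry, so none is chiral.

0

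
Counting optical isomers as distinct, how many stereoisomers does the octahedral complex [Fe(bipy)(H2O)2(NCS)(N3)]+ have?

6

The six octahedral sites form three mutually perpendicular trans pairs.
Each bipy is bidentate and must span two cis positions.
Systematic placement gives 4 geometric isomers: H2O trans; H2O cis (3 arrangements, 2 chiral).
Of these, 2 lack any improper symmetry element and so occur as enantiomeric pairs, giving 4 + 2 = 6 stereoisomers in total.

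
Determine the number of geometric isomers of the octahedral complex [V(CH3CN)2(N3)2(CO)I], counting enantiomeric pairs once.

Systematic placement gives 6 geometric isomers: CH3CN trans, N3 trans; CH3CN trans, N3 cis; CH3CN cis, N3 trans; CH3CN cis, N3 cis (3 arrangements, 2 chiral).

6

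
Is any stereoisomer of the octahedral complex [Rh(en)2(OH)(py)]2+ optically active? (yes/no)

yes

The six octahedral sites form three mutually perpendicular trans pairs.
Each en is bidentate and must span two cis positions.
The distinct arrangements are (2 in all): OH and py mutually cis (chiral); OH and py mutually trans.
One of these lacks any improper symmetry element and so occurs as an enantiomeric pair, giving 2 + 1 = 3 stereoisomers in total.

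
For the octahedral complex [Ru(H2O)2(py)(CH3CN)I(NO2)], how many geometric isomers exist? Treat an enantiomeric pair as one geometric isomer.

Placing the ligands in turn and identifying arrangements related by rotation or reflection leaves 9 distinct geometric isomers.

9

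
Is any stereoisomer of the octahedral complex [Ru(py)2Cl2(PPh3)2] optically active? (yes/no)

yes

An octahedron has six vertices in three trans pairs; every non-trans pair is cis.
Working through the distinct placements yields 5 geometric isomers: py trans, Cl trans, PPh3 trans; py cis, Cl trans, PPh3 cis; py trans, Cl cis, PPh3 cis; py cis, Cl cis, PPh3 cis (chiral); py cis, Cl cis, PPh3 trans.
One of these lacks any improper symmetry element and so occurs as an enantiomeric pair, giving 5 + 1 = 6 stereoisomers in total.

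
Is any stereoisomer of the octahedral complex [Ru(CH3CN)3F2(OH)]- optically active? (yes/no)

The six octahedral sites form three mutually perpendicular trans pairs.
Working through the distinct placements yields 3 geometric isomers: CH3CN mer, F cis; CH3CN mer, F trans; CH3CN fac, F cis.
Each arrangement has an internal mirror plane or centre of symmetry, so none is chiral.

no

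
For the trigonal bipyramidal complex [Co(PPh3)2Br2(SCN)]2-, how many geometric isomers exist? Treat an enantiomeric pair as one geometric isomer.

A trigonal bipyramid has two axial and three equatorial sites, which are chemically inequivalent.
Systematic enumeration (placing each ligand type in turn and discarding arrangements equivalent by rotation or reflection) gives 5 geometric isomers.

5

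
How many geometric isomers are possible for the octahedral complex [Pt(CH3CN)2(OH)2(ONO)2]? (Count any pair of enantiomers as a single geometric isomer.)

An octahedron has six vertices in three trans pairs; every non-trans pair is cis.
Working through the distinct placements yields 5 geometric isomers: CH3CN trans, OH trans, ONO trans; CH3CN trans, OH cis, ONO cis; CH3CN cis, OH cis, ONO trans; CH3CN cis, OH cis, ONO cis (chiral); CH3CN cis, OH trans, ONO cis.

5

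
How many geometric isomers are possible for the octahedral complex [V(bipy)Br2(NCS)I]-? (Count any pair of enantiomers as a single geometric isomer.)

4

An octahedron has six vertices in three trans pairs; every non-trans pair is cis.
Each bipy is bidentate and must span two cis positions.
Working through the distinct placements yields 4 geometric isomers: Br trans; Br cis (3 arrangements, 2 chiral).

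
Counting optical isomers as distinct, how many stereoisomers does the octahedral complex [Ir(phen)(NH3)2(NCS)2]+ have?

An octahedron has six vertices in three trans pairs; every non-trans pair is cis.
Each phen is bidentate and must span two cis positions.
Working through the distinct placements yields 3 geometric isomers: NH3 cis, NCS trans; NH3 cis, NCS cis (chiral); NH3 trans, NCS cis.
One of these lacks any improper symmetry element and so occurs as an enantiomeric pair, giving 3 + 1 = 4 stereoisomers in total.

4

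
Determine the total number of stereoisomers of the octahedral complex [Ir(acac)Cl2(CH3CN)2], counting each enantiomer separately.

4

The six octahedral sites form three mutually perpendicular trans pairs.
Each acac is bidentate and must span two cis positions.
The distinct arrangements are (3 in all): Cl cis, CH3CN trans; Cl cis, CH3CN cis (chiral); Cl trans, CH3CN cis.
One of these lacks any improper symmetry element and so occurs as an enantiomeric pair, giving 3 + 1 = 4 stereoisomers in total.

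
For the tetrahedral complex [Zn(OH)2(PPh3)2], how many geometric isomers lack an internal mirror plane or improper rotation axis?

All four vertices of a tetrahedron are equivalent and mutually adjacent, so cis/trans isomerism cannot arise.
Only one geometric arrangement is possible.

0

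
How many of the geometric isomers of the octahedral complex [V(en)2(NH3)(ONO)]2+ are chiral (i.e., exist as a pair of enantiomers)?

1

An octahedron has six vertices in three trans pairs; every non-trans pair is cis.
Each en is bidentate and must span two cis positions.
Working through the distinct placements yields 2 geometric isomers: NH3 and ONO mutually trans; NH3 and ONO mutually cis (chiral).
One of these lacks any improper symmetry element and so occurs as an enantiomeric pair, giving 2 + 1 = 3 stereoisomers in total.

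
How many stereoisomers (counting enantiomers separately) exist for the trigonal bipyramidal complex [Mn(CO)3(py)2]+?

In a trigonal bipyramid the two axial positions differ from the three equatorial ones.
The distinct arrangements are (3 in all): py both equatorial; py one axial, one equatorial; py both axial.
Each arrangement has an internal mirror plane or centre of symmetry, so none is chiral.

3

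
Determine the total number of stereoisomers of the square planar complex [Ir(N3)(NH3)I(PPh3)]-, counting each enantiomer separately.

3

There are 3 geometric isomers: (I/NH3 trans, N3/PPh3 trans); (I/PPh3 trans, N3/NH3 trans); (I/N3 trans, NH3/PPh3 trans).
Each arrangement has an internal mirror plane or centre of symmetry, so none is chiral.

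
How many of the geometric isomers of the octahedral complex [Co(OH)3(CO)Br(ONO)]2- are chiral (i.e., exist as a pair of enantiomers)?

1

The six octahedral sites form three mutually perpendicular trans pairs.
Systematic placement gives 4 geometric isomers: OH mer (3 arrangements); OH fac (chiral).
One of these lacks any improper symmetry element and so occurs as an enantiomeric pair, giving 4 + 1 = 5 stereoisomers in total.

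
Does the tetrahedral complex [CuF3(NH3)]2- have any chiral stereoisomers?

no

In a tetrahedral complex all four positions are equivalent and every pair of ligands is adjacent — there is no cis/trans distinction.
Only one geometric arrangement is possible.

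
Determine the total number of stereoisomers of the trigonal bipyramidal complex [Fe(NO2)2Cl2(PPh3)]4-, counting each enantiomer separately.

6

Exhaustive case analysis gives 5 geometric isomers.
One of these lacks any improper symmetry element and so occurs as an enantiomeric pair, giving 5 + 1 = 6 stereoisomers in total.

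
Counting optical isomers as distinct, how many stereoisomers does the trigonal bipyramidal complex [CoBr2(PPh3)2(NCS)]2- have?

6

In a trigonal bipyramid the two axial positions differ from the three equatorial ones.
Systematic enumeration (placing each ligand type in turn and discarding arrangements equivalent by rotation or reflection) gives 5 geometric isomers.
One of these lacks any improper symmetry element and so occurs as an enantiomeric pair, giving 5 + 1 = 6 stereoisomers in total.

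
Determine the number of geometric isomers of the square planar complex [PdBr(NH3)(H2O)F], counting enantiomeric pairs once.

3

In a square planar complex each vertex has one trans partner and two cis neighbours.
Working through the distinct placements yields 3 geometric isomers: (Br/H2O trans, F/NH3 trans); (Br/NH3 trans, F/H2O trans); (Br/F trans, H2O/NH3 trans).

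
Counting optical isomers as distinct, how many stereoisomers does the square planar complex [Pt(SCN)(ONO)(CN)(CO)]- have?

Working through the distinct placements yields 3 geometric isomers: (CN/ONO trans, CO/SCN trans); (CN/SCN trans, CO/ONO trans); (CN/CO trans, ONO/SCN trans).
Each arrangement has an internal mirror plane or centre of symmetry, so none is chiral.

3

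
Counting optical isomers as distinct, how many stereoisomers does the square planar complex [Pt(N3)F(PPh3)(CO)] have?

3

Systematic placement gives 3 geometric isomers: (CO/N3 trans, F/PPh3 trans); (CO/PPh3 trans, F/N3 trans); (CO/F trans, N3/PPh3 trans).
Each arrangement has an internal mirror plane or centre of symmetry, so none is chiral.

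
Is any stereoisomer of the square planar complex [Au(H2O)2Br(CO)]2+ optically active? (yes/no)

There are 2 geometric isomers: H2O cis; H2O trans.
Each arrangement has an internal mirror plane or centre of symmetry, so none is chiral.

no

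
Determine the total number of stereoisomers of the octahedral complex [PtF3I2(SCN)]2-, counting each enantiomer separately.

Systematic placement gives 3 geometric isomers: F mer, I cis; F mer, I trans; F fac, I cis.
Each arrangement has an internal mirror plane or centre of symmetry, so none is chiral.

3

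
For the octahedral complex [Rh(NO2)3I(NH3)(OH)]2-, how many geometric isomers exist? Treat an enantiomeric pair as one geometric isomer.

The six octahedral sites form three mutually perpendicular trans pairs.
Working through the distinct placements yields 4 geometric isomers: NO2 mer (3 arrangements); NO2 fac (chiral).

4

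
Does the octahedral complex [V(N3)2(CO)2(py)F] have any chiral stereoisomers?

yes

The six octahedral sites form three mutually perpendicular trans pairs.
The distinct arrangements are (6 in all): N3 cis, CO trans; N3 trans, CO trans; N3 cis, CO cis (3 arrangements, 2 chiral); N3 trans, CO cis.
Of these, 2 lack any improper symmetry element and so occur as enantiomeric pairs, giving 6 + 2 = 8 stereoisomers in total.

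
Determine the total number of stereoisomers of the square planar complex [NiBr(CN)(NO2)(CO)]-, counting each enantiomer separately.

The distinct arrangements are (3 in all): (Br/CO trans, CN/NO2 trans); (Br/NO2 trans, CN/CO trans); (Br/CN trans, CO/NO2 trans).
Each arrangement has an internal mirror plane or centre of symmetry, so none is chiral.

3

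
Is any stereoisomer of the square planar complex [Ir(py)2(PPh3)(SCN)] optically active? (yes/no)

Working through the distinct placements yields 2 geometric isomers: py cis; py trans.
Each arrangement has an internal mirror plane or centre of symmetry, so none is chiral.

no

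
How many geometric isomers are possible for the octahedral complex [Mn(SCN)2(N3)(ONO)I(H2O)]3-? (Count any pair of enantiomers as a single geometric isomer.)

9

In an octahedral complex each vertex has one trans partner and four cis neighbours.
Exhaustive case analysis gives 9 geometric isomers.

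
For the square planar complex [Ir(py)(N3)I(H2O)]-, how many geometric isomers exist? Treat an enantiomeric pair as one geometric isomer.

In a square planar complex each vertex has one trans partner and two cis neighbours.
Working through the distinct placements yields 3 geometric isomers: (H2O/N3 trans, I/py trans); (H2O/py trans, I/N3 trans); (H2O/I trans, N3/py trans).

3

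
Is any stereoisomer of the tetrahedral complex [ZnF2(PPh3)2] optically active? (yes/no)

no

In a tetrahedral complex all four positions are equivalent and every pair of ligands is adjacent — there is no cis/trans distinction.
Only one geometric arrangement is possible.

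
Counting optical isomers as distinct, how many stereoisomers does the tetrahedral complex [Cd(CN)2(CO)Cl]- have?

1

All four vertices of a tetrahedron are equivalent and mutually adjacent, so cis/trans isomerism cannot arise.
Only one geometric arrangement is possible.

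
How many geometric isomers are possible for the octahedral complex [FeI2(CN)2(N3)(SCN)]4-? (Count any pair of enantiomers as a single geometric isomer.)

Systematic placement gives 6 geometric isomers: I trans, CN trans; I cis, CN trans; I cis, CN cis (3 arrangements, 2 chiral); I trans, CN cis.

6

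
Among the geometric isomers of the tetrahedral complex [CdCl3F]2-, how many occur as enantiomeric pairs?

0

All four vertices of a tetrahedron are equivalent and mutually adjacent, so cis/trans isomerism cannot arise.
Only one geometric arrangement is possible.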